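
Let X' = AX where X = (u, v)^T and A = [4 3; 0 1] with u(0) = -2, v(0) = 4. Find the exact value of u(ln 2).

A = [[4,3],[0,1]]; eigenvalues λ = 1, 4.
Eigenvectors: (1,-1) for λ=1, (1,0) for λ=4.
From the initial condition, c_1 = -4, c_2 = 2.
u(ln 2) = (-4)(2^1)(1) + (2)(2^4)(1) = 24.

24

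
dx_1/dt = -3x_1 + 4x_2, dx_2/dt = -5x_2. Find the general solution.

x_1(t) = C_1e^(-3t) + 2C_2e^(-5t), x_2(t) = -C_2e^(-5t)

Coefficient matrix A = [[-3, 4], [0, -5]].
Characteristic polynomial det(A - λI) = λ^2 + 8λ + 15 = 0.
Eigenvalues λ = -3, -5.
For λ=-3: (A-λI) row 1 is [0, 4], so an eigenvector is (1, 0).
For λ=-5: (A-λI) row 1 is [2, 4], so an eigenvector is (2, -1).
General solution: C_1e^(-3t)(1,0) + C_2e^(-5t)(2,-1).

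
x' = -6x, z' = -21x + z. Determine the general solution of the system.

Coefficient matrix A = [[-6, 0], [-21, 1]].
Characteristic polynomial det(A - λI) = λ^2 + 5λ - 6 = 0.
Eigenvalues λ = 1, -6.
For λ=1: (A-λI) row 1 is [-7, 0], so an eigenvector is (0, 1).
For λ=-6: (A-λI) row 2 is [-21, 7], so an eigenvector is (-1, -3).
General solution: C_1e^(t)(0,1) + C_2e^(-6t)(-1,-3).

x(t) = -C_2e^(-6t), z(t) = C_1e^(t) - 3C_2e^(-6t)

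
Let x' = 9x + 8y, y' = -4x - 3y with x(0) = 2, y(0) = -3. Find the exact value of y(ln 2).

24

A = [[9,8],[-4,-3]]; eigenvalues λ = 5, 1.
Eigenvectors: (2,-1) for λ=5, (-1,1) for λ=1.
From the initial condition, c_1 = -1, c_2 = -4.
y(ln 2) = (-1)(2^5)(-1) + (-4)(2^1)(1) = 24.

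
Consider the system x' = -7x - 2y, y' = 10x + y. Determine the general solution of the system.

Coefficient matrix A = [[-7, -2], [10, 1]].
Characteristic polynomial det(A - λI) = λ^2 + 6λ + 13 = 0.
Eigenvalues λ = -3 ± 2i (complex conjugate pair).
For λ=-3+2i: an eigenvector is (0,-1) - i(1,-2) = (0 - i, -1 + 2i).
A real fundamental pair from Re and Im of e^((-3+2i)t)v: X_1 = e^(-3t)(cos(2t)·(0,-1) + sin(2t)·(1,-2)), X_2 = e^(-3t)(sin(2t)·(0,-1) - cos(2t)·(1,-2)).
General solution: c_1X_1 + c_2X_2.

x(t) = c_1e^(-3t)sin(2t) - c_2e^(-3t)cos(2t), y(t) = -2c_1e^(-3t)sin(2t) - c_1e^(-3t)cos(2t) - c_2e^(-3t)sin(2t) + 2c_2e^(-3t)cos(2t)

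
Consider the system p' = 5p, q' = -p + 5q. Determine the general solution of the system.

Coefficient matrix A = [[5, 0], [-1, 5]].
Characteristic polynomial det(A - λI) = λ^2 - 10λ + 25 = 0.
Single eigenvalue λ = 5 with algebraic multiplicity 2.
Eigenvector v = (0,1); generalized eigenvector w with (A-λI)w=v is (-1,2).
General solution: e^(5t)[K_1·v + K_2·(t·v + w)].

p(t) = -K_2e^(5t), q(t) = K_1e^(5t) + K_2te^(5t) + 2K_2e^(5t)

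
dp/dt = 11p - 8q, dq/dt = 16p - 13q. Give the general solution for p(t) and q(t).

Coefficient matrix A = [[11, -8], [16, -13]].
Characteristic polynomial det(A - λI) = λ^2 + 2λ - 15 = 0.
Eigenvalues λ = 3, -5.
For λ=3: (A-λI) row 1 is [8, -8], so an eigenvector is (-1, -1).
For λ=-5: (A-λI) row 1 is [16, -8], so an eigenvector is (1, 2).
General solution: C_1e^(3t)(-1,-1) + C_2e^(-5t)(1,2).

p(t) = -C_1e^(3t) + C_2e^(-5t), q(t) = -C_1e^(3t) + 2C_2e^(-5t)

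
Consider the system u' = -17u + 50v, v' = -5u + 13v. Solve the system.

Coefficient matrix A = [[-17, 50], [-5, 13]].
Characteristic polynomial det(A - λI) = λ^2 + 4λ + 29 = 0.
Eigenvalues λ = -2 ± 5i (complex conjugate pair).
For λ=-2+5i: an eigenvector is (-1,0) - i(3,1) = (-1 - 3i, 0 - i).
A real fundamental pair from Re and Im of e^((-2+5i)t)v: X_1 = e^(-2t)(cos(5t)·(-1,0) + sin(5t)·(3,1)), X_2 = e^(-2t)(sin(5t)·(-1,0) - cos(5t)·(3,1)).
General solution: C_1X_1 + C_2X_2.

u(t) = 3C_1e^(-2t)sin(5t) - C_1e^(-2t)cos(5t) - C_2e^(-2t)sin(5t) - 3C_2e^(-2t)cos(5t), v(t) = C_1e^(-2t)sin(5t) - C_2e^(-2t)cos(5t)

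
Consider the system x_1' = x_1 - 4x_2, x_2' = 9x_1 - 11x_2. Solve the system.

x_1(t) = 2C_1e^(-5t) + 2C_2te^(-5t) - C_2e^(-5t), x_2(t) = 3C_1e^(-5t) + 3C_2te^(-5t) - 2C_2e^(-5t)

Coefficient matrix A = [[1, -4], [9, -11]].
Characteristic polynomial det(A - λI) = λ^2 + 10λ + 25 = 0.
Single eigenvalue λ = -5 with algebraic multiplicity 2.
Eigenvector v = (2,3); generalized eigenvector w with (A-λI)w=v is (-1,-2).
General solution: e^(-5t)[C_1·v + C_2·(t·v + w)].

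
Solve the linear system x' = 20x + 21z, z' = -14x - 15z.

x(t) = -3c_1e^(6t) + c_2e^(-t), z(t) = 2c_1e^(6t) - c_2e^(-t)

Coefficient matrix A = [[20, 21], [-14, -15]].
Characteristic polynomial det(A - λI) = λ^2 - 5λ - 6 = 0.
Eigenvalues λ = 6, -1.
For λ=6: (A-λI) row 1 is [14, 21], so an eigenvector is (-3, 2).
For λ=-1: (A-λI) row 1 is [21, 21], so an eigenvector is (1, -1).
General solution: c_1e^(6t)(-3,2) + c_2e^(-t)(1,-1).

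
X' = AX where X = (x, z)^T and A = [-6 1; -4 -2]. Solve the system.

Coefficient matrix A = [[-6, 1], [-4, -2]].
Characteristic polynomial det(A - λI) = λ^2 + 8λ + 16 = 0.
Single eigenvalue λ = -4 with algebraic multiplicity 2.
Eigenvector v = (-1,-2); generalized eigenvector w with (A-λI)w=v is (1,1).
General solution: e^(-4t)[c_1·v + c_2·(t·v + w)].

x(t) = -c_1e^(-4t) - c_2te^(-4t) + c_2e^(-4t), z(t) = -2c_1e^(-4t) - 2c_2te^(-4t) + c_2e^(-4t)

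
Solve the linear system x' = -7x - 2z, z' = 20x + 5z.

x(t) = -K_1e^(-t)cos(2t) - K_2e^(-t)sin(2t), z(t) = -K_1e^(-t)sin(2t) + 3K_1e^(-t)cos(2t) + 3K_2e^(-t)sin(2t) + K_2e^(-t)cos(2t)

Coefficient matrix A = [[-7, -2], [20, 5]].
Characteristic polynomial det(A - λI) = λ^2 + 2λ + 5 = 0.
Eigenvalues λ = -1 ± 2i (complex conjugate pair).
For λ=-1+2i: an eigenvector is (-1,3) - i(0,-1) = (-1, 3 + i).
A real fundamental pair from Re and Im of e^((-1+2i)t)v: X_1 = e^(-t)(cos(2t)·(-1,3) + sin(2t)·(0,-1)), X_2 = e^(-t)(sin(2t)·(-1,3) - cos(2t)·(0,-1)).
General solution: K_1X_1 + K_2X_2.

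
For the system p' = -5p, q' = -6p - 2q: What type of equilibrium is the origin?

stable node

A = [[-5,0],[-6,-2]]; det(A-λI) = λ^2 + 7λ + 10.
λ = -2, -5: both negative.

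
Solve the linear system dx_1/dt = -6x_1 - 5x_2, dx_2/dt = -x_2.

Coefficient matrix A = [[-6, -5], [0, -1]].
Characteristic polynomial det(A - λI) = λ^2 + 7λ + 6 = 0.
Eigenvalues λ = -1, -6.
For λ=-1: (A-λI) row 1 is [-5, -5], so an eigenvector is (-1, 1).
For λ=-6: (A-λI) row 1 is [0, -5], so an eigenvector is (-1, 0).
General solution: K_1e^(-t)(-1,1) + K_2e^(-6t)(-1,0).

x_1(t) = -K_1e^(-t) - K_2e^(-6t), x_2(t) = K_1e^(-t)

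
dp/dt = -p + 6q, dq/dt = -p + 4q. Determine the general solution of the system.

p(t) = -2c_1e^(2t) + 3c_2e^(t), q(t) = -c_1e^(2t) + c_2e^(t)

Coefficient matrix A = [[-1, 6], [-1, 4]].
Characteristic polynomial det(A - λI) = λ^2 - 3λ + 2 = 0.
Eigenvalues λ = 2, 1.
For λ=2: (A-λI) row 1 is [-3, 6], so an eigenvector is (-2, -1).
For λ=1: (A-λI) row 1 is [-2, 6], so an eigenvector is (3, 1).
General solution: c_1e^(2t)(-2,-1) + c_2e^(t)(3,1).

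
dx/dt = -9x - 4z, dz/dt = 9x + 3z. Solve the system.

x(t) = 2c_1e^(-3t) + 2c_2te^(-3t) - c_2e^(-3t), z(t) = -3c_1e^(-3t) - 3c_2te^(-3t) + c_2e^(-3t)

Coefficient matrix A = [[-9, -4], [9, 3]].
Characteristic polynomial det(A - λI) = λ^2 + 6λ + 9 = 0.
Single eigenvalue λ = -3 with algebraic multiplicity 2.
Eigenvector v = (2,-3); generalized eigenvector w with (A-λI)w=v is (-1,1).
General solution: e^(-3t)[c_1·v + c_2·(t·v + w)].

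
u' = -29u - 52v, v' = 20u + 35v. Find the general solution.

u(t) = 3c_1e^(3t)sin(4t) - 2c_1e^(3t)cos(4t) - 2c_2e^(3t)sin(4t) - 3c_2e^(3t)cos(4t), v(t) = -2c_1e^(3t)sin(4t) + c_1e^(3t)cos(4t) + c_2e^(3t)sin(4t) + 2c_2e^(3t)cos(4t)

Coefficient matrix A = [[-29, -52], [20, 35]].
Characteristic polynomial det(A - λI) = λ^2 - 6λ + 25 = 0.
Eigenvalues λ = 3 ± 4i (complex conjugate pair).
For λ=3+4i: an eigenvector is (-2,1) - i(3,-2) = (-2 - 3i, 1 + 2i).
A real fundamental pair from Re and Im of e^((3+4i)t)v: X_1 = e^(3t)(cos(4t)·(-2,1) + sin(4t)·(3,-2)), X_2 = e^(3t)(sin(4t)·(-2,1) - cos(4t)·(3,-2)).
General solution: c_1X_1 + c_2X_2.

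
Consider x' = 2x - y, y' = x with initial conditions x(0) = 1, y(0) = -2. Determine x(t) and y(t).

x(t) = 3te^(t) + e^(t), y(t) = 3te^(t) - 2e^(t)

Coefficient matrix A = [[2, -1], [1, 0]].
Characteristic polynomial det(A - λI) = λ^2 - 2λ + 1 = 0.
Single eigenvalue λ = 1 with algebraic multiplicity 2.
Eigenvector v = (1,1); generalized eigenvector w with (A-λI)w=v is (-2,-3).
General solution: e^(t)[K_1·v + K_2·(t·v + w)].
Applying x(0)=1, y(0)=-2 gives K_1=7, K_2=3.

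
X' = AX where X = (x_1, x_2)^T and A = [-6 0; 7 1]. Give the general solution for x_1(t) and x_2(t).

x_1(t) = -C_1e^(-6t), x_2(t) = C_1e^(-6t) - C_2e^(t)

Coefficient matrix A = [[-6, 0], [7, 1]].
Characteristic polynomial det(A - λI) = λ^2 + 5λ - 6 = 0.
Eigenvalues λ = -6, 1.
For λ=-6: (A-λI) row 2 is [7, 7], so an eigenvector is (-1, 1).
For λ=1: (A-λI) row 1 is [-7, 0], so an eigenvector is (0, -1).
General solution: C_1e^(-6t)(-1,1) + C_2e^(t)(0,-1).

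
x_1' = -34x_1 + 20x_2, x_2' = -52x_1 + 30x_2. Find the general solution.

x_1(t) = -2K_1e^(-2t)sin(4t) - K_1e^(-2t)cos(4t) - K_2e^(-2t)sin(4t) + 2K_2e^(-2t)cos(4t), x_2(t) = -3K_1e^(-2t)sin(4t) - 2K_1e^(-2t)cos(4t) - 2K_2e^(-2t)sin(4t) + 3K_2e^(-2t)cos(4t)

Coefficient matrix A = [[-34, 20], [-52, 30]].
Characteristic polynomial det(A - λI) = λ^2 + 4λ + 20 = 0.
Eigenvalues λ = -2 ± 4i (complex conjugate pair).
For λ=-2+4i: an eigenvector is (-1,-2) - i(-2,-3) = (-1 + 2i, -2 + 3i).
A real fundamental pair from Re and Im of e^((-2+4i)t)v: X_1 = e^(-2t)(cos(4t)·(-1,-2) + sin(4t)·(-2,-3)), X_2 = e^(-2t)(sin(4t)·(-1,-2) - cos(4t)·(-2,-3)).
General solution: K_1X_1 + K_2X_2.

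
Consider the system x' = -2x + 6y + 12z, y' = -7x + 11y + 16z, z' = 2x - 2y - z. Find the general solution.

x(t) = K_1e^(4t) - 2K_2e^(t), y(t) = K_1e^(4t) - 3K_2e^(t) + 2K_3e^(3t), z(t) = K_2e^(t) - K_3e^(3t)

Coefficient matrix A = [[-2, 6, 12], [-7, 11, 16], [2, -2, -1]].
det(A - λI) = 0 gives eigenvalues λ = 4, 1, 3.
For λ=4: eigenvector (1,1,0).
For λ=1: eigenvector (-2,-3,1).
For λ=3: eigenvector (0,2,-1).
General solution: K_1e^(4t)(1,1,0) + K_2e^(t)(-2,-3,1) + K_3e^(3t)(0,2,-1).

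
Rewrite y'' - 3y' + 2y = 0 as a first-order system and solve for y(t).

Let x_1 = y, x_2 = y'. Then x_1' = x_2 and x_2' = -2x_1 + 3x_2.
A = [[0,1],[-2,3]]; det(A-λI) = λ^2 - 3λ + 2.
Eigenvalues λ = 2, 1 with eigenvectors (1,2), (1,1).

y(t) = C_1e^(2t) + C_2e^(t)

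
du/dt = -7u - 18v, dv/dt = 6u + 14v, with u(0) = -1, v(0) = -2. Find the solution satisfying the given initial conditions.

u(t) = 15e^(5t) - 16e^(2t), v(t) = -10e^(5t) + 8e^(2t)

Coefficient matrix A = [[-7, -18], [6, 14]].
Characteristic polynomial det(A - λI) = λ^2 - 7λ + 10 = 0.
Eigenvalues λ = 2, 5.
For λ=2: (A-λI) row 1 is [-9, -18], so an eigenvector is (-2, 1).
For λ=5: (A-λI) row 1 is [-12, -18], so an eigenvector is (3, -2).
General solution: K_1e^(2t)(-2,1) + K_2e^(5t)(3,-2).
Applying u(0)=-1, v(0)=-2 gives K_1=8, K_2=5.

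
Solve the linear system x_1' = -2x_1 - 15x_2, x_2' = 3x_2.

Coefficient matrix A = [[-2, -15], [0, 3]].
Characteristic polynomial det(A - λI) = λ^2 - λ - 6 = 0.
Eigenvalues λ = 3, -2.
For λ=3: (A-λI) row 1 is [-5, -15], so an eigenvector is (3, -1).
For λ=-2: (A-λI) row 1 is [0, -15], so an eigenvector is (-1, 0).
General solution: c_1e^(3t)(3,-1) + c_2e^(-2t)(-1,0).

x_1(t) = 3c_1e^(3t) - c_2e^(-2t), x_2(t) = -c_1e^(3t)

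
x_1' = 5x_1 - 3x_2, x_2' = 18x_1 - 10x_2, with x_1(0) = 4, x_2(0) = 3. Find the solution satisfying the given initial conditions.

Coefficient matrix A = [[5, -3], [18, -10]].
Characteristic polynomial det(A - λI) = λ^2 + 5λ + 4 = 0.
Eigenvalues λ = -4, -1.
For λ=-4: (A-λI) row 1 is [9, -3], so an eigenvector is (-1, -3).
For λ=-1: (A-λI) row 1 is [6, -3], so an eigenvector is (-1, -2).
General solution: K_1e^(-4t)(-1,-3) + K_2e^(-t)(-1,-2).
Applying x_1(0)=4, x_2(0)=3 gives K_1=5, K_2=-9.

x_1(t) = 9e^(-t) - 5e^(-4t), x_2(t) = 18e^(-t) - 15e^(-4t)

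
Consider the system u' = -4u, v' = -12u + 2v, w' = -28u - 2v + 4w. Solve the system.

Coefficient matrix A = [[-4, 0, 0], [-12, 2, 0], [-28, -2, 4]].
det(A - λI) = 0 gives eigenvalues λ = -4, 4, 2.
For λ=-4: eigenvector (1,2,4).
For λ=4: eigenvector (0,0,1).
For λ=2: eigenvector (0,1,1).
General solution: c_1e^(-4t)(1,2,4) + c_2e^(4t)(0,0,1) + c_3e^(2t)(0,1,1).

u(t) = c_1e^(-4t), v(t) = 2c_1e^(-4t) + c_3e^(2t), w(t) = 4c_1e^(-4t) + c_2e^(4t) + c_3e^(2t)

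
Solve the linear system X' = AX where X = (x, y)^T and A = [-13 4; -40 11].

x(t) = K_1e^(-t)sin(4t) - K_2e^(-t)cos(4t), y(t) = 3K_1e^(-t)sin(4t) + K_1e^(-t)cos(4t) + K_2e^(-t)sin(4t) - 3K_2e^(-t)cos(4t)

Coefficient matrix A = [[-13, 4], [-40, 11]].
Characteristic polynomial det(A - λI) = λ^2 + 2λ + 17 = 0.
Eigenvalues λ = -1 ± 4i (complex conjugate pair).
For λ=-1+4i: an eigenvector is (0,1) - i(1,3) = (0 - i, 1 - 3i).
A real fundamental pair from Re and Im of e^((-1+4i)t)v: X_1 = e^(-t)(cos(4t)·(0,1) + sin(4t)·(1,3)), X_2 = e^(-t)(sin(4t)·(0,1) - cos(4t)·(1,3)).
General solution: K_1X_1 + K_2X_2.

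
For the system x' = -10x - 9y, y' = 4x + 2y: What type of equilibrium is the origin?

stable improper node

A = [[-10,-9],[4,2]]; det(A-λI) = λ^2 + 8λ + 16.
repeated λ = -4 with a single eigenvector.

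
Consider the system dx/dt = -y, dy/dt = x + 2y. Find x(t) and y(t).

x(t) = -c_1e^(t) - c_2te^(t) + c_2e^(t), y(t) = c_1e^(t) + c_2te^(t)

Coefficient matrix A = [[0, -1], [1, 2]].
Characteristic polynomial det(A - λI) = λ^2 - 2λ + 1 = 0.
Single eigenvalue λ = 1 with algebraic multiplicity 2.
Eigenvector v = (-1,1); generalized eigenvector w with (A-λI)w=v is (1,0).
General solution: e^(t)[c_1·v + c_2·(t·v + w)].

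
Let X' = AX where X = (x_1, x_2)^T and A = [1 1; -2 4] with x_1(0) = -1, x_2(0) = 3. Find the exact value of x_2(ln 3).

171

A = [[1,1],[-2,4]]; eigenvalues λ = 3, 2.
Eigenvectors: (-1,-2) for λ=3, (1,1) for λ=2.
From the initial condition, c_1 = -4, c_2 = -5.
x_2(ln 3) = (-4)(3^3)(-2) + (-5)(3^2)(1) = 171.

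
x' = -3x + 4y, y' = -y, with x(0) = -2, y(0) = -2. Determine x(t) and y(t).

Coefficient matrix A = [[-3, 4], [0, -1]].
Characteristic polynomial det(A - λI) = λ^2 + 4λ + 3 = 0.
Eigenvalues λ = -1, -3.
For λ=-1: (A-λI) row 1 is [-2, 4], so an eigenvector is (-2, -1).
For λ=-3: (A-λI) row 1 is [0, 4], so an eigenvector is (-1, 0).
General solution: K_1e^(-t)(-2,-1) + K_2e^(-3t)(-1,0).
Applying x(0)=-2, y(0)=-2 gives K_1=2, K_2=-2.

x(t) = -4e^(-t) + 2e^(-3t), y(t) = -2e^(-t)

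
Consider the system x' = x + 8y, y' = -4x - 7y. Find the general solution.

Coefficient matrix A = [[1, 8], [-4, -7]].
Characteristic polynomial det(A - λI) = λ^2 + 6λ + 25 = 0.
Eigenvalues λ = -3 ± 4i (complex conjugate pair).
For λ=-3+4i: an eigenvector is (1,-1) - i(-1,0) = (1 + i, -1).
A real fundamental pair from Re and Im of e^((-3+4i)t)v: X_1 = e^(-3t)(cos(4t)·(1,-1) + sin(4t)·(-1,0)), X_2 = e^(-3t)(sin(4t)·(1,-1) - cos(4t)·(-1,0)).
General solution: c_1X_1 + c_2X_2.

x(t) = -c_1e^(-3t)sin(4t) + c_1e^(-3t)cos(4t) + c_2e^(-3t)sin(4t) + c_2e^(-3t)cos(4t), y(t) = -c_1e^(-3t)cos(4t) - c_2e^(-3t)sin(4t)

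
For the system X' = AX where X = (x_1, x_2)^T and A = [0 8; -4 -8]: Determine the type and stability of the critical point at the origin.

A = [[0,8],[-4,-8]]; det(A-λI) = λ^2 + 8λ + 32.
λ = -4 ± 4i: negative real part.

stable spiral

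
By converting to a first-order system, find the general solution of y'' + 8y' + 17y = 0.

y(t) = K_1e^(-4t)cos(t) + K_2e^(-4t)sin(t)

Let x_1 = y, x_2 = y'. Then x_1' = x_2 and x_2' = -17x_1 - 8x_2.
A = [[0,1],[-17,-8]]; det(A-λI) = λ^2 + 8λ + 17.
Eigenvalues λ = -4 ± i.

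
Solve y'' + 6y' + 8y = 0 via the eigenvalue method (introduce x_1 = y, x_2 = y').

y(t) = C_1e^(-4t) + C_2e^(-2t)

Let x_1 = y, x_2 = y'. Then x_1' = x_2 and x_2' = -8x_1 - 6x_2.
A = [[0,1],[-8,-6]]; det(A-λI) = λ^2 + 6λ + 8.
Eigenvalues λ = -4, -2 with eigenvectors (1,-4), (1,-2).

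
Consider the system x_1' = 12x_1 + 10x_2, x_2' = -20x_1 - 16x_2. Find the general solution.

Coefficient matrix A = [[12, 10], [-20, -16]].
Characteristic polynomial det(A - λI) = λ^2 + 4λ + 8 = 0.
Eigenvalues λ = -2 ± 2i (complex conjugate pair).
For λ=-2+2i: an eigenvector is (2,-3) - i(-1,1) = (2 + i, -3 - i).
A real fundamental pair from Re and Im of e^((-2+2i)t)v: X_1 = e^(-2t)(cos(2t)·(2,-3) + sin(2t)·(-1,1)), X_2 = e^(-2t)(sin(2t)·(2,-3) - cos(2t)·(-1,1)).
General solution: K_1X_1 + K_2X_2.

x_1(t) = -K_1e^(-2t)sin(2t) + 2K_1e^(-2t)cos(2t) + 2K_2e^(-2t)sin(2t) + K_2e^(-2t)cos(2t), x_2(t) = K_1e^(-2t)sin(2t) - 3K_1e^(-2t)cos(2t) - 3K_2e^(-2t)sin(2t) - K_2e^(-2t)cos(2t)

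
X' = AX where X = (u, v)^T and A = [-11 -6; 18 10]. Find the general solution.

Coefficient matrix A = [[-11, -6], [18, 10]].
Characteristic polynomial det(A - λI) = λ^2 + λ - 2 = 0.
Eigenvalues λ = 1, -2.
For λ=1: (A-λI) row 1 is [-12, -6], so an eigenvector is (1, -2).
For λ=-2: (A-λI) row 1 is [-9, -6], so an eigenvector is (-2, 3).
General solution: c_1e^(t)(1,-2) + c_2e^(-2t)(-2,3).

u(t) = c_1e^(t) - 2c_2e^(-2t), v(t) = -2c_1e^(t) + 3c_2e^(-2t)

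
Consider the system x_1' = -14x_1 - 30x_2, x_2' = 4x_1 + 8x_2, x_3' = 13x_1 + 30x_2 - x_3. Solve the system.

Coefficient matrix A = [[-14, -30, 0], [4, 8, 0], [13, 30, -1]].
det(A - λI) = 0 gives eigenvalues λ = -1, -4, -2.
For λ=-1: eigenvector (0,0,1).
For λ=-4: eigenvector (3,-1,-3).
For λ=-2: eigenvector (5,-2,-5).
General solution: c_1e^(-t)(0,0,1) + c_2e^(-4t)(3,-1,-3) + c_3e^(-2t)(5,-2,-5).

x_1(t) = 3c_2e^(-4t) + 5c_3e^(-2t), x_2(t) = -c_2e^(-4t) - 2c_3e^(-2t), x_3(t) = c_1e^(-t) - 3c_2e^(-4t) - 5c_3e^(-2t)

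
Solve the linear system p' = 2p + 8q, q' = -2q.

p(t) = -2c_1e^(-2t) + c_2e^(2t), q(t) = c_1e^(-2t)

Coefficient matrix A = [[2, 8], [0, -2]].
Characteristic polynomial det(A - λI) = λ^2 - 4 = 0.
Eigenvalues λ = -2, 2.
For λ=-2: (A-λI) row 1 is [4, 8], so an eigenvector is (-2, 1).
For λ=2: (A-λI) row 1 is [0, 8], so an eigenvector is (1, 0).
General solution: c_1e^(-2t)(-2,1) + c_2e^(2t)(1,0).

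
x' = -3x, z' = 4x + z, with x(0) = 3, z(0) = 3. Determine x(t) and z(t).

Coefficient matrix A = [[-3, 0], [4, 1]].
Characteristic polynomial det(A - λI) = λ^2 + 2λ - 3 = 0.
Eigenvalues λ = -3, 1.
For λ=-3: (A-λI) row 2 is [4, 4], so an eigenvector is (1, -1).
For λ=1: (A-λI) row 1 is [-4, 0], so an eigenvector is (0, 1).
General solution: K_1e^(-3t)(1,-1) + K_2e^(t)(0,1).
Applying x(0)=3, z(0)=3 gives K_1=3, K_2=6.

x(t) = 3e^(-3t), z(t) = 6e^(t) - 3e^(-3t)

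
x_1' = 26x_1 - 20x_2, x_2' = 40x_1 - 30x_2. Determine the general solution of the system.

x_1(t) = c_1e^(-2t)sin(4t) - 2c_1e^(-2t)cos(4t) - 2c_2e^(-2t)sin(4t) - c_2e^(-2t)cos(4t), x_2(t) = c_1e^(-2t)sin(4t) - 3c_1e^(-2t)cos(4t) - 3c_2e^(-2t)sin(4t) - c_2e^(-2t)cos(4t)

Coefficient matrix A = [[26, -20], [40, -30]].
Characteristic polynomial det(A - λI) = λ^2 + 4λ + 20 = 0.
Eigenvalues λ = -2 ± 4i (complex conjugate pair).
For λ=-2+4i: an eigenvector is (-2,-3) - i(1,1) = (-2 - i, -3 - i).
A real fundamental pair from Re and Im of e^((-2+4i)t)v: X_1 = e^(-2t)(cos(4t)·(-2,-3) + sin(4t)·(1,1)), X_2 = e^(-2t)(sin(4t)·(-2,-3) - cos(4t)·(1,1)).
General solution: c_1X_1 + c_2X_2.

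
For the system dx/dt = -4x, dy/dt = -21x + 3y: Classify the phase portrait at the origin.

A = [[-4,0],[-21,3]]; det(A-λI) = λ^2 + λ - 12.
λ = 3, -4: opposite signs.

saddle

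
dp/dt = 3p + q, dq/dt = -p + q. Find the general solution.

p(t) = -c_1e^(2t) - c_2te^(2t) - 2c_2e^(2t), q(t) = c_1e^(2t) + c_2te^(2t) + c_2e^(2t)

Coefficient matrix A = [[3, 1], [-1, 1]].
Characteristic polynomial det(A - λI) = λ^2 - 4λ + 4 = 0.
Single eigenvalue λ = 2 with algebraic multiplicity 2.
Eigenvector v = (-1,1); generalized eigenvector w with (A-λI)w=v is (-2,1).
General solution: e^(2t)[c_1·v + c_2·(t·v + w)].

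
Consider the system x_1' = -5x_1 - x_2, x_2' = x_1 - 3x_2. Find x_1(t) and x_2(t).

x_1(t) = C_1e^(-4t) + C_2te^(-4t) - 2C_2e^(-4t), x_2(t) = -C_1e^(-4t) - C_2te^(-4t) + C_2e^(-4t)

Coefficient matrix A = [[-5, -1], [1, -3]].
Characteristic polynomial det(A - λI) = λ^2 + 8λ + 16 = 0.
Single eigenvalue λ = -4 with algebraic multiplicity 2.
Eigenvector v = (1,-1); generalized eigenvector w with (A-λI)w=v is (-2,1).
General solution: e^(-4t)[C_1·v + C_2·(t·v + w)].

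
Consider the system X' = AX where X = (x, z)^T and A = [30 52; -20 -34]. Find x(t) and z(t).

Coefficient matrix A = [[30, 52], [-20, -34]].
Characteristic polynomial det(A - λI) = λ^2 + 4λ + 20 = 0.
Eigenvalues λ = -2 ± 4i (complex conjugate pair).
For λ=-2+4i: an eigenvector is (-3,2) - i(2,-1) = (-3 - 2i, 2 + i).
A real fundamental pair from Re and Im of e^((-2+4i)t)v: X_1 = e^(-2t)(cos(4t)·(-3,2) + sin(4t)·(2,-1)), X_2 = e^(-2t)(sin(4t)·(-3,2) - cos(4t)·(2,-1)).
General solution: c_1X_1 + c_2X_2.

x(t) = 2c_1e^(-2t)sin(4t) - 3c_1e^(-2t)cos(4t) - 3c_2e^(-2t)sin(4t) - 2c_2e^(-2t)cos(4t), z(t) = -c_1e^(-2t)sin(4t) + 2c_1e^(-2t)cos(4t) + 2c_2e^(-2t)sin(4t) + c_2e^(-2t)cos(4t)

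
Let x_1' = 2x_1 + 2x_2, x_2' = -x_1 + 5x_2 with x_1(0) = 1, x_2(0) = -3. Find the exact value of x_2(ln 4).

A = [[2,2],[-1,5]]; eigenvalues λ = 4, 3.
Eigenvectors: (1,1) for λ=4, (2,1) for λ=3.
From the initial condition, c_1 = -7, c_2 = 4.
x_2(ln 4) = (-7)(4^4)(1) + (4)(4^3)(1) = -1536.

-1536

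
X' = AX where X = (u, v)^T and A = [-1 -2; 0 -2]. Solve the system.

u(t) = 2K_1e^(-2t) + K_2e^(-t), v(t) = K_1e^(-2t)

Coefficient matrix A = [[-1, -2], [0, -2]].
Characteristic polynomial det(A - λI) = λ^2 + 3λ + 2 = 0.
Eigenvalues λ = -2, -1.
For λ=-2: (A-λI) row 1 is [1, -2], so an eigenvector is (2, 1).
For λ=-1: (A-λI) row 1 is [0, -2], so an eigenvector is (1, 0).
General solution: K_1e^(-2t)(2,1) + K_2e^(-t)(1,0).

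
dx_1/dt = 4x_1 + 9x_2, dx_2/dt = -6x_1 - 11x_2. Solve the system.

Coefficient matrix A = [[4, 9], [-6, -11]].
Characteristic polynomial det(A - λI) = λ^2 + 7λ + 10 = 0.
Eigenvalues λ = -5, -2.
For λ=-5: (A-λI) row 1 is [9, 9], so an eigenvector is (1, -1).
For λ=-2: (A-λI) row 1 is [6, 9], so an eigenvector is (-3, 2).
General solution: c_1e^(-5t)(1,-1) + c_2e^(-2t)(-3,2).

x_1(t) = c_1e^(-5t) - 3c_2e^(-2t), x_2(t) = -c_1e^(-5t) + 2c_2e^(-2t)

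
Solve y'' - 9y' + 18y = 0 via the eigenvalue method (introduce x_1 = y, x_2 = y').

Let x_1 = y, x_2 = y'. Then x_1' = x_2 and x_2' = -18x_1 + 9x_2.
A = [[0,1],[-18,9]]; det(A-λI) = λ^2 - 9λ + 18.
Eigenvalues λ = 3, 6 with eigenvectors (1,3), (1,6).

y(t) = K_1e^(3t) + K_2e^(6t)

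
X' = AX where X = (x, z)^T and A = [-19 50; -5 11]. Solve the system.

Coefficient matrix A = [[-19, 50], [-5, 11]].
Characteristic polynomial det(A - λI) = λ^2 + 8λ + 41 = 0.
Eigenvalues λ = -4 ± 5i (complex conjugate pair).
For λ=-4+5i: an eigenvector is (1,0) - i(-3,-1) = (1 + 3i, 0 + i).
A real fundamental pair from Re and Im of e^((-4+5i)t)v: X_1 = e^(-4t)(cos(5t)·(1,0) + sin(5t)·(-3,-1)), X_2 = e^(-4t)(sin(5t)·(1,0) - cos(5t)·(-3,-1)).
General solution: K_1X_1 + K_2X_2.

x(t) = -3K_1e^(-4t)sin(5t) + K_1e^(-4t)cos(5t) + K_2e^(-4t)sin(5t) + 3K_2e^(-4t)cos(5t), z(t) = -K_1e^(-4t)sin(5t) + K_2e^(-4t)cos(5t)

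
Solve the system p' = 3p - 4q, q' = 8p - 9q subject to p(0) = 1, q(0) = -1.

p(t) = 3e^(-t) - 2e^(-5t), q(t) = 3e^(-t) - 4e^(-5t)

Coefficient matrix A = [[3, -4], [8, -9]].
Characteristic polynomial det(A - λI) = λ^2 + 6λ + 5 = 0.
Eigenvalues λ = -5, -1.
For λ=-5: (A-λI) row 1 is [8, -4], so an eigenvector is (-1, -2).
For λ=-1: (A-λI) row 1 is [4, -4], so an eigenvector is (1, 1).
General solution: C_1e^(-5t)(-1,-2) + C_2e^(-t)(1,1).
Applying p(0)=1, q(0)=-1 gives C_1=2, C_2=3.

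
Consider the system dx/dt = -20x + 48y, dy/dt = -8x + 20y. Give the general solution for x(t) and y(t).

x(t) = -2c_1e^(4t) - 3c_2e^(-4t), y(t) = -c_1e^(4t) - c_2e^(-4t)

Coefficient matrix A = [[-20, 48], [-8, 20]].
Characteristic polynomial det(A - λI) = λ^2 - 16 = 0.
Eigenvalues λ = 4, -4.
For λ=4: (A-λI) row 1 is [-24, 48], so an eigenvector is (-2, -1).
For λ=-4: (A-λI) row 1 is [-16, 48], so an eigenvector is (-3, -1).
General solution: c_1e^(4t)(-2,-1) + c_2e^(-4t)(-3,-1).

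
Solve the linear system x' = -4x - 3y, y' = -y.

x(t) = -K_1e^(-4t) + K_2e^(-t), y(t) = -K_2e^(-t)

Coefficient matrix A = [[-4, -3], [0, -1]].
Characteristic polynomial det(A - λI) = λ^2 + 5λ + 4 = 0.
Eigenvalues λ = -4, -1.
For λ=-4: (A-λI) row 1 is [0, -3], so an eigenvector is (-1, 0).
For λ=-1: (A-λI) row 1 is [-3, -3], so an eigenvector is (1, -1).
General solution: K_1e^(-4t)(-1,0) + K_2e^(-t)(1,-1).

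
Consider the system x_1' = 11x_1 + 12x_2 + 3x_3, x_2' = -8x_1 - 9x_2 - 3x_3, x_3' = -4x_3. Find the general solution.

Coefficient matrix A = [[11, 12, 3], [-8, -9, -3], [0, 0, -4]].
det(A - λI) = 0 gives eigenvalues λ = 3, -4, -1.
For λ=3: eigenvector (3,-2,0).
For λ=-4: eigenvector (-1,1,1).
For λ=-1: eigenvector (-1,1,0).
General solution: c_1e^(3t)(3,-2,0) + c_2e^(-4t)(-1,1,1) + c_3e^(-t)(-1,1,0).

x_1(t) = 3c_1e^(3t) - c_2e^(-4t) - c_3e^(-t), x_2(t) = -2c_1e^(3t) + c_2e^(-4t) + c_3e^(-t), x_3(t) = c_2e^(-4t)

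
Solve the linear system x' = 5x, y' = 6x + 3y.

Coefficient matrix A = [[5, 0], [6, 3]].
Characteristic polynomial det(A - λI) = λ^2 - 8λ + 15 = 0.
Eigenvalues λ = 3, 5.
For λ=3: (A-λI) row 1 is [2, 0], so an eigenvector is (0, -1).
For λ=5: (A-λI) row 2 is [6, -2], so an eigenvector is (-1, -3).
General solution: c_1e^(3t)(0,-1) + c_2e^(5t)(-1,-3).

x(t) = -c_2e^(5t), y(t) = -c_1e^(3t) - 3c_2e^(5t)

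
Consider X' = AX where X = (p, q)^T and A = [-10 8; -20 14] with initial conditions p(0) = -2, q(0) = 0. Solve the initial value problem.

Coefficient matrix A = [[-10, 8], [-20, 14]].
Characteristic polynomial det(A - λI) = λ^2 - 4λ + 20 = 0.
Eigenvalues λ = 2 ± 4i (complex conjugate pair).
For λ=2+4i: an eigenvector is (-1,-2) - i(-1,-1) = (-1 + i, -2 + i).
A real fundamental pair from Re and Im of e^((2+4i)t)v: X_1 = e^(2t)(cos(4t)·(-1,-2) + sin(4t)·(-1,-1)), X_2 = e^(2t)(sin(4t)·(-1,-2) - cos(4t)·(-1,-1)).
General solution: K_1X_1 + K_2X_2.
Applying p(0)=-2, q(0)=0 gives K_1=-2, K_2=-4.

p(t) = 6e^(2t)sin(4t) - 2e^(2t)cos(4t), q(t) = 10e^(2t)sin(4t)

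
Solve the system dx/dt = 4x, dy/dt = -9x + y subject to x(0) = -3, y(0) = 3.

Coefficient matrix A = [[4, 0], [-9, 1]].
Characteristic polynomial det(A - λI) = λ^2 - 5λ + 4 = 0.
Eigenvalues λ = 4, 1.
For λ=4: (A-λI) row 2 is [-9, -3], so an eigenvector is (1, -3).
For λ=1: (A-λI) row 1 is [3, 0], so an eigenvector is (0, -1).
General solution: K_1e^(4t)(1,-3) + K_2e^(t)(0,-1).
Applying x(0)=-3, y(0)=3 gives K_1=-3, K_2=6.

x(t) = -3e^(4t), y(t) = 9e^(4t) - 6e^(t)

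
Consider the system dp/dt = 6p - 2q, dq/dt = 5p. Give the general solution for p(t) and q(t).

p(t) = c_1e^(3t)sin(t) + c_1e^(3t)cos(t) + c_2e^(3t)sin(t) - c_2e^(3t)cos(t), q(t) = 2c_1e^(3t)sin(t) + c_1e^(3t)cos(t) + c_2e^(3t)sin(t) - 2c_2e^(3t)cos(t)

Coefficient matrix A = [[6, -2], [5, 0]].
Characteristic polynomial det(A - λI) = λ^2 - 6λ + 10 = 0.
Eigenvalues λ = 3 ± i (complex conjugate pair).
For λ=3+i: an eigenvector is (1,1) - i(1,2) = (1 - i, 1 - 2i).
A real fundamental pair from Re and Im of e^((3+i)t)v: X_1 = e^(3t)(cos(t)·(1,1) + sin(t)·(1,2)), X_2 = e^(3t)(sin(t)·(1,1) - cos(t)·(1,2)).
General solution: c_1X_1 + c_2X_2.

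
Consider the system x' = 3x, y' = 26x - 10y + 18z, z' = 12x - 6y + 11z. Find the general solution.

x(t) = K_1e^(3t), y(t) = 2K_1e^(3t) - 3K_2e^(2t) + 2K_3e^(-t), z(t) = -2K_2e^(2t) + K_3e^(-t)

Coefficient matrix A = [[3, 0, 0], [26, -10, 18], [12, -6, 11]].
det(A - λI) = 0 gives eigenvalues λ = 3, 2, -1.
For λ=3: eigenvector (1,2,0).
For λ=2: eigenvector (0,-3,-2).
For λ=-1: eigenvector (0,2,1).
General solution: K_1e^(3t)(1,2,0) + K_2e^(2t)(0,-3,-2) + K_3e^(-t)(0,2,1).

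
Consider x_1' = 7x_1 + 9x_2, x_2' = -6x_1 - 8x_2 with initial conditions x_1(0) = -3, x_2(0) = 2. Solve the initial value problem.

x_1(t) = -3e^(t), x_2(t) = 2e^(t)

Coefficient matrix A = [[7, 9], [-6, -8]].
Characteristic polynomial det(A - λI) = λ^2 + λ - 2 = 0.
Eigenvalues λ = -2, 1.
For λ=-2: (A-λI) row 1 is [9, 9], so an eigenvector is (-1, 1).
For λ=1: (A-λI) row 1 is [6, 9], so an eigenvector is (3, -2).
General solution: c_1e^(-2t)(-1,1) + c_2e^(t)(3,-2).
Applying x_1(0)=-3, x_2(0)=2 gives c_1=0, c_2=-1.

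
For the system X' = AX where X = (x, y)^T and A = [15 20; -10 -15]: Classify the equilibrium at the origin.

saddle

A = [[15,20],[-10,-15]]; det(A-λI) = λ^2 - 25.
λ = 5, -5: opposite signs.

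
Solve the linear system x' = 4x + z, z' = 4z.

Coefficient matrix A = [[4, 1], [0, 4]].
Characteristic polynomial det(A - λI) = λ^2 - 8λ + 16 = 0.
Single eigenvalue λ = 4 with algebraic multiplicity 2.
Eigenvector v = (-1,0); generalized eigenvector w with (A-λI)w=v is (3,-1).
General solution: e^(4t)[C_1·v + C_2·(t·v + w)].

x(t) = -C_1e^(4t) - C_2te^(4t) + 3C_2e^(4t), z(t) = -C_2e^(4t)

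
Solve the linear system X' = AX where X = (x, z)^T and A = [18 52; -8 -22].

Coefficient matrix A = [[18, 52], [-8, -22]].
Characteristic polynomial det(A - λI) = λ^2 + 4λ + 20 = 0.
Eigenvalues λ = -2 ± 4i (complex conjugate pair).
For λ=-2+4i: an eigenvector is (3,-1) - i(2,-1) = (3 - 2i, -1 + i).
A real fundamental pair from Re and Im of e^((-2+4i)t)v: X_1 = e^(-2t)(cos(4t)·(3,-1) + sin(4t)·(2,-1)), X_2 = e^(-2t)(sin(4t)·(3,-1) - cos(4t)·(2,-1)).
General solution: K_1X_1 + K_2X_2.

x(t) = 2K_1e^(-2t)sin(4t) + 3K_1e^(-2t)cos(4t) + 3K_2e^(-2t)sin(4t) - 2K_2e^(-2t)cos(4t), z(t) = -K_1e^(-2t)sin(4t) - K_1e^(-2t)cos(4t) - K_2e^(-2t)sin(4t) + K_2e^(-2t)cos(4t)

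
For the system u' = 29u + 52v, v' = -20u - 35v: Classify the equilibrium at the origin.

stable spiral

A = [[29,52],[-20,-35]]; det(A-λI) = λ^2 + 6λ + 25.
λ = -3 ± 4i: negative real part.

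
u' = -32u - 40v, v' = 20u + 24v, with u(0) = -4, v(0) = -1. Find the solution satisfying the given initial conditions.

u(t) = 38e^(-4t)sin(4t) - 4e^(-4t)cos(4t), v(t) = -27e^(-4t)sin(4t) - e^(-4t)cos(4t)

Coefficient matrix A = [[-32, -40], [20, 24]].
Characteristic polynomial det(A - λI) = λ^2 + 8λ + 32 = 0.
Eigenvalues λ = -4 ± 4i (complex conjugate pair).
For λ=-4+4i: an eigenvector is (-3,2) - i(1,-1) = (-3 - i, 2 + i).
A real fundamental pair from Re and Im of e^((-4+4i)t)v: X_1 = e^(-4t)(cos(4t)·(-3,2) + sin(4t)·(1,-1)), X_2 = e^(-4t)(sin(4t)·(-3,2) - cos(4t)·(1,-1)).
General solution: c_1X_1 + c_2X_2.
Applying u(0)=-4, v(0)=-1 gives c_1=5, c_2=-11.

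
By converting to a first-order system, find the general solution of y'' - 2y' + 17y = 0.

y(t) = K_1e^(t)cos(4t) + K_2e^(t)sin(4t)

Let x_1 = y, x_2 = y'. Then x_1' = x_2 and x_2' = -17x_1 + 2x_2.
A = [[0,1],[-17,2]]; det(A-λI) = λ^2 - 2λ + 17.
Eigenvalues λ = 1 ± 4i.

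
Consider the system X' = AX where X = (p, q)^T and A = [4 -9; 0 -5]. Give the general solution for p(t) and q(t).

p(t) = K_1e^(4t) - K_2e^(-5t), q(t) = -K_2e^(-5t)

Coefficient matrix A = [[4, -9], [0, -5]].
Characteristic polynomial det(A - λI) = λ^2 + λ - 20 = 0.
Eigenvalues λ = 4, -5.
For λ=4: (A-λI) row 1 is [0, -9], so an eigenvector is (1, 0).
For λ=-5: (A-λI) row 1 is [9, -9], so an eigenvector is (-1, -1).
General solution: K_1e^(4t)(1,0) + K_2e^(-5t)(-1,-1).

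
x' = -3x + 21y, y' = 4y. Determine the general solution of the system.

x(t) = 3c_1e^(4t) + c_2e^(-3t), y(t) = c_1e^(4t)

Coefficient matrix A = [[-3, 21], [0, 4]].
Characteristic polynomial det(A - λI) = λ^2 - λ - 12 = 0.
Eigenvalues λ = 4, -3.
For λ=4: (A-λI) row 1 is [-7, 21], so an eigenvector is (3, 1).
For λ=-3: (A-λI) row 1 is [0, 21], so an eigenvector is (1, 0).
General solution: c_1e^(4t)(3,1) + c_2e^(-3t)(1,0).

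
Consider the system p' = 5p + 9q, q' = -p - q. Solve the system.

Coefficient matrix A = [[5, 9], [-1, -1]].
Characteristic polynomial det(A - λI) = λ^2 - 4λ + 4 = 0.
Single eigenvalue λ = 2 with algebraic multiplicity 2.
Eigenvector v = (-3,1); generalized eigenvector w with (A-λI)w=v is (-1,0).
General solution: e^(2t)[K_1·v + K_2·(t·v + w)].

p(t) = -3K_1e^(2t) - 3K_2te^(2t) - K_2e^(2t), q(t) = K_1e^(2t) + K_2te^(2t)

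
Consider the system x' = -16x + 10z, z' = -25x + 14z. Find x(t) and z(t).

x(t) = -C_1e^(-t)sin(5t) + C_1e^(-t)cos(5t) + C_2e^(-t)sin(5t) + C_2e^(-t)cos(5t), z(t) = -2C_1e^(-t)sin(5t) + C_1e^(-t)cos(5t) + C_2e^(-t)sin(5t) + 2C_2e^(-t)cos(5t)

Coefficient matrix A = [[-16, 10], [-25, 14]].
Characteristic polynomial det(A - λI) = λ^2 + 2λ + 26 = 0.
Eigenvalues λ = -1 ± 5i (complex conjugate pair).
For λ=-1+5i: an eigenvector is (1,1) - i(-1,-2) = (1 + i, 1 + 2i).
A real fundamental pair from Re and Im of e^((-1+5i)t)v: X_1 = e^(-t)(cos(5t)·(1,1) + sin(5t)·(-1,-2)), X_2 = e^(-t)(sin(5t)·(1,1) - cos(5t)·(-1,-2)).
General solution: C_1X_1 + C_2X_2.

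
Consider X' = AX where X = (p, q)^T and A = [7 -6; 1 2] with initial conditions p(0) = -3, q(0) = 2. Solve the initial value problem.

p(t) = -21e^(5t) + 18e^(4t), q(t) = -7e^(5t) + 9e^(4t)

Coefficient matrix A = [[7, -6], [1, 2]].
Characteristic polynomial det(A - λI) = λ^2 - 9λ + 20 = 0.
Eigenvalues λ = 5, 4.
For λ=5: (A-λI) row 1 is [2, -6], so an eigenvector is (3, 1).
For λ=4: (A-λI) row 1 is [3, -6], so an eigenvector is (-2, -1).
General solution: C_1e^(5t)(3,1) + C_2e^(4t)(-2,-1).
Applying p(0)=-3, q(0)=2 gives C_1=-7, C_2=-9.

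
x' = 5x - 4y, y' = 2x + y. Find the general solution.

Coefficient matrix A = [[5, -4], [2, 1]].
Characteristic polynomial det(A - λI) = λ^2 - 6λ + 13 = 0.
Eigenvalues λ = 3 ± 2i (complex conjugate pair).
For λ=3+2i: an eigenvector is (1,1) - i(-1,0) = (1 + i, 1).
A real fundamental pair from Re and Im of e^((3+2i)t)v: X_1 = e^(3t)(cos(2t)·(1,1) + sin(2t)·(-1,0)), X_2 = e^(3t)(sin(2t)·(1,1) - cos(2t)·(-1,0)).
General solution: C_1X_1 + C_2X_2.

x(t) = -C_1e^(3t)sin(2t) + C_1e^(3t)cos(2t) + C_2e^(3t)sin(2t) + C_2e^(3t)cos(2t), y(t) = C_1e^(3t)cos(2t) + C_2e^(3t)sin(2t)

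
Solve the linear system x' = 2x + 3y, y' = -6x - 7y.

Coefficient matrix A = [[2, 3], [-6, -7]].
Characteristic polynomial det(A - λI) = λ^2 + 5λ + 4 = 0.
Eigenvalues λ = -4, -1.
For λ=-4: (A-λI) row 1 is [6, 3], so an eigenvector is (-1, 2).
For λ=-1: (A-λI) row 1 is [3, 3], so an eigenvector is (-1, 1).
General solution: c_1e^(-4t)(-1,2) + c_2e^(-t)(-1,1).

x(t) = -c_1e^(-4t) - c_2e^(-t), y(t) = 2c_1e^(-4t) + c_2e^(-t)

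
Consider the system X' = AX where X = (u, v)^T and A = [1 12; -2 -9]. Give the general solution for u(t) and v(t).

u(t) = 3c_1e^(-3t) - 2c_2e^(-5t), v(t) = -c_1e^(-3t) + c_2e^(-5t)

Coefficient matrix A = [[1, 12], [-2, -9]].
Characteristic polynomial det(A - λI) = λ^2 + 8λ + 15 = 0.
Eigenvalues λ = -3, -5.
For λ=-3: (A-λI) row 1 is [4, 12], so an eigenvector is (3, -1).
For λ=-5: (A-λI) row 1 is [6, 12], so an eigenvector is (-2, 1).
General solution: c_1e^(-3t)(3,-1) + c_2e^(-5t)(-2,1).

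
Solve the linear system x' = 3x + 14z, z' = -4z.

x(t) = -2K_1e^(-4t) - K_2e^(3t), z(t) = K_1e^(-4t)

Coefficient matrix A = [[3, 14], [0, -4]].
Characteristic polynomial det(A - λI) = λ^2 + λ - 12 = 0.
Eigenvalues λ = -4, 3.
For λ=-4: (A-λI) row 1 is [7, 14], so an eigenvector is (-2, 1).
For λ=3: (A-λI) row 1 is [0, 14], so an eigenvector is (-1, 0).
General solution: K_1e^(-4t)(-2,1) + K_2e^(3t)(-1,0).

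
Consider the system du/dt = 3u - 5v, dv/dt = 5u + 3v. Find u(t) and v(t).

u(t) = c_1e^(3t)sin(5t) - c_2e^(3t)cos(5t), v(t) = -c_1e^(3t)cos(5t) - c_2e^(3t)sin(5t)

Coefficient matrix A = [[3, -5], [5, 3]].
Characteristic polynomial det(A - λI) = λ^2 - 6λ + 34 = 0.
Eigenvalues λ = 3 ± 5i (complex conjugate pair).
For λ=3+5i: an eigenvector is (0,-1) - i(1,0) = (0 - i, -1).
A real fundamental pair from Re and Im of e^((3+5i)t)v: X_1 = e^(3t)(cos(5t)·(0,-1) + sin(5t)·(1,0)), X_2 = e^(3t)(sin(5t)·(0,-1) - cos(5t)·(1,0)).
General solution: c_1X_1 + c_2X_2.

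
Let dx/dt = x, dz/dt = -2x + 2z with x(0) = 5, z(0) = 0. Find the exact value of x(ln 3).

15

A = [[1,0],[-2,2]]; eigenvalues λ = 1, 2.
Eigenvectors: (1,2) for λ=1, (0,-1) for λ=2.
From the initial condition, c_1 = 5, c_2 = 10.
x(ln 3) = (5)(3^1)(1) + (10)(3^2)(0) = 15.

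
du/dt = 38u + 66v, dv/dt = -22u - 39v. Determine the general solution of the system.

u(t) = -3C_1e^(-6t) + 2C_2e^(5t), v(t) = 2C_1e^(-6t) - C_2e^(5t)

Coefficient matrix A = [[38, 66], [-22, -39]].
Characteristic polynomial det(A - λI) = λ^2 + λ - 30 = 0.
Eigenvalues λ = -6, 5.
For λ=-6: (A-λI) row 1 is [44, 66], so an eigenvector is (-3, 2).
For λ=5: (A-λI) row 1 is [33, 66], so an eigenvector is (2, -1).
General solution: C_1e^(-6t)(-3,2) + C_2e^(5t)(2,-1).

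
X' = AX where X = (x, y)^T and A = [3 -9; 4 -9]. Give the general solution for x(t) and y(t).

x(t) = -3C_1e^(-3t) - 3C_2te^(-3t) + C_2e^(-3t), y(t) = -2C_1e^(-3t) - 2C_2te^(-3t) + C_2e^(-3t)

Coefficient matrix A = [[3, -9], [4, -9]].
Characteristic polynomial det(A - λI) = λ^2 + 6λ + 9 = 0.
Single eigenvalue λ = -3 with algebraic multiplicity 2.
Eigenvector v = (-3,-2); generalized eigenvector w with (A-λI)w=v is (1,1).
General solution: e^(-3t)[C_1·v + C_2·(t·v + w)].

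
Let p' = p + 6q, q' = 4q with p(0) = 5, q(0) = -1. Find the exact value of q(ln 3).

A = [[1,6],[0,4]]; eigenvalues λ = 4, 1.
Eigenvectors: (-2,-1) for λ=4, (1,0) for λ=1.
From the initial condition, c_1 = 1, c_2 = 7.
q(ln 3) = (1)(3^4)(-1) + (7)(3^1)(0) = -81.

-81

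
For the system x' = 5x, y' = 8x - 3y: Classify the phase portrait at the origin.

saddle

A = [[5,0],[8,-3]]; det(A-λI) = λ^2 - 2λ - 15.
λ = -3, 5: opposite signs.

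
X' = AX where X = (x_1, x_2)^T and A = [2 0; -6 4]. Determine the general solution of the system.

Coefficient matrix A = [[2, 0], [-6, 4]].
Characteristic polynomial det(A - λI) = λ^2 - 6λ + 8 = 0.
Eigenvalues λ = 2, 4.
For λ=2: (A-λI) row 2 is [-6, 2], so an eigenvector is (-1, -3).
For λ=4: (A-λI) row 1 is [-2, 0], so an eigenvector is (0, -1).
General solution: K_1e^(2t)(-1,-3) + K_2e^(4t)(0,-1).

x_1(t) = -K_1e^(2t), x_2(t) = -3K_1e^(2t) - K_2e^(4t)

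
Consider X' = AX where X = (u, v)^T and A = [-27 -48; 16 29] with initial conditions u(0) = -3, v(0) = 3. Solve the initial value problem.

u(t) = -9e^(5t) + 6e^(-3t), v(t) = 6e^(5t) - 3e^(-3t)

Coefficient matrix A = [[-27, -48], [16, 29]].
Characteristic polynomial det(A - λI) = λ^2 - 2λ - 15 = 0.
Eigenvalues λ = 5, -3.
For λ=5: (A-λI) row 1 is [-32, -48], so an eigenvector is (-3, 2).
For λ=-3: (A-λI) row 1 is [-24, -48], so an eigenvector is (-2, 1).
General solution: c_1e^(5t)(-3,2) + c_2e^(-3t)(-2,1).
Applying u(0)=-3, v(0)=3 gives c_1=3, c_2=-3.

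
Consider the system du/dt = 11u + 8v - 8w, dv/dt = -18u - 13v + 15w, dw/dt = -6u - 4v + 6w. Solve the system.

u(t) = -2K_2e^(-t) + K_3e^(3t), v(t) = K_1e^(2t) + 3K_2e^(-t) - 3K_3e^(3t), w(t) = K_1e^(2t) - 2K_3e^(3t)

Coefficient matrix A = [[11, 8, -8], [-18, -13, 15], [-6, -4, 6]].
det(A - λI) = 0 gives eigenvalues λ = 2, -1, 3.
For λ=2: eigenvector (0,1,1).
For λ=-1: eigenvector (-2,3,0).
For λ=3: eigenvector (1,-3,-2).
General solution: K_1e^(2t)(0,1,1) + K_2e^(-t)(-2,3,0) + K_3e^(3t)(1,-3,-2).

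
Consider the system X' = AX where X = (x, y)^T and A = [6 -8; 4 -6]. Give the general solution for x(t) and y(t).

Coefficient matrix A = [[6, -8], [4, -6]].
Characteristic polynomial det(A - λI) = λ^2 - 4 = 0.
Eigenvalues λ = -2, 2.
For λ=-2: (A-λI) row 1 is [8, -8], so an eigenvector is (1, 1).
For λ=2: (A-λI) row 1 is [4, -8], so an eigenvector is (-2, -1).
General solution: c_1e^(-2t)(1,1) + c_2e^(2t)(-2,-1).

x(t) = c_1e^(-2t) - 2c_2e^(2t), y(t) = c_1e^(-2t) - c_2e^(2t)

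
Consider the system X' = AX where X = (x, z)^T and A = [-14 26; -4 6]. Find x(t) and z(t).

x(t) = -3c_1e^(-4t)sin(2t) - 2c_1e^(-4t)cos(2t) - 2c_2e^(-4t)sin(2t) + 3c_2e^(-4t)cos(2t), z(t) = -c_1e^(-4t)sin(2t) - c_1e^(-4t)cos(2t) - c_2e^(-4t)sin(2t) + c_2e^(-4t)cos(2t)

Coefficient matrix A = [[-14, 26], [-4, 6]].
Characteristic polynomial det(A - λI) = λ^2 + 8λ + 20 = 0.
Eigenvalues λ = -4 ± 2i (complex conjugate pair).
For λ=-4+2i: an eigenvector is (-2,-1) - i(-3,-1) = (-2 + 3i, -1 + i).
A real fundamental pair from Re and Im of e^((-4+2i)t)v: X_1 = e^(-4t)(cos(2t)·(-2,-1) + sin(2t)·(-3,-1)), X_2 = e^(-4t)(sin(2t)·(-2,-1) - cos(2t)·(-3,-1)).
General solution: c_1X_1 + c_2X_2.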